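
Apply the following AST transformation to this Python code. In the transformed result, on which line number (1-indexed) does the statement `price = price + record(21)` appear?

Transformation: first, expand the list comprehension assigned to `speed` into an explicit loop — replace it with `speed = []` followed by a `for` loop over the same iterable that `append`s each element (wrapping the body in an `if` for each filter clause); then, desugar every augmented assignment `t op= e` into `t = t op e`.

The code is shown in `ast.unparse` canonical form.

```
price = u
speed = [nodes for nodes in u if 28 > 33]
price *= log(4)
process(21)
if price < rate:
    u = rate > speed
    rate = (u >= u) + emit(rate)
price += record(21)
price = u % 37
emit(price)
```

Transformed code:
price = u
speed = []
for nodes in u:
    if 28 > 33:
        speed.append(nodes)
price = price * log(4)
process(21)
if price < rate:
    u = rate > speed
    rate = (u >= u) + emit(rate)
price = price + record(21)
price = u % 37
emit(price)

11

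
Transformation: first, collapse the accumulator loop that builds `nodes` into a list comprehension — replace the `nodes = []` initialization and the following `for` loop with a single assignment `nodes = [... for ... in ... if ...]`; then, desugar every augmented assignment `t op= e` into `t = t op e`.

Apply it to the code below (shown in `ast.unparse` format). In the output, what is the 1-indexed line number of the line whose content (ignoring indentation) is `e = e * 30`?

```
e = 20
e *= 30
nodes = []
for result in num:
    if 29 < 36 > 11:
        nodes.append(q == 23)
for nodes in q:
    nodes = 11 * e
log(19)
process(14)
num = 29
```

2

Transformed code:
e = 20
e = e * 30
nodes = [q == 23 for result in num if 29 < 36 > 11]
for nodes in q:
    nodes = 11 * e
log(19)
process(14)
num = 29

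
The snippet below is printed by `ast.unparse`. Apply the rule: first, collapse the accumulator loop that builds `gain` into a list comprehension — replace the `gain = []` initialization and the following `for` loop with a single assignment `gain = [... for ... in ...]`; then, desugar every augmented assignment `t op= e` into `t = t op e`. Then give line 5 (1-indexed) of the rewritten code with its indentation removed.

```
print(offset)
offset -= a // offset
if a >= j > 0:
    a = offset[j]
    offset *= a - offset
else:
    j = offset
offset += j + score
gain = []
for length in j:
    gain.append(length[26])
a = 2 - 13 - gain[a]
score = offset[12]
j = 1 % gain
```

Transformed code:
print(offset)
offset = offset - a // offset
if a >= j > 0:
    a = offset[j]
    offset = offset * (a - offset)
else:
    j = offset
offset = offset + (j + score)
gain = [length[26] for length in j]
a = 2 - 13 - gain[a]
score = offset[12]
j = 1 % gain

offset = offset * (a - offset)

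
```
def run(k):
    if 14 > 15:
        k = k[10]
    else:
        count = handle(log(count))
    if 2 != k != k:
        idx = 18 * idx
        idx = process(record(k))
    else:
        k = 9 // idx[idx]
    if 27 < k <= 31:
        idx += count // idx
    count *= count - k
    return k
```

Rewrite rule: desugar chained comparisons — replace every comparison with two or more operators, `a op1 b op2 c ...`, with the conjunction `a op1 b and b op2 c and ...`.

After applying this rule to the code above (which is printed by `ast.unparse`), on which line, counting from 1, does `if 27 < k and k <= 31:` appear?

Transformed code:
def run(k):
    if 14 > 15:
        k = k[10]
    else:
        count = handle(log(count))
    if 2 != k and k != k:
        idx = 18 * idx
        idx = process(record(k))
    else:
        k = 9 // idx[idx]
    if 27 < k and k <= 31:
        idx += count // idx
    count *= count - k
    return k

11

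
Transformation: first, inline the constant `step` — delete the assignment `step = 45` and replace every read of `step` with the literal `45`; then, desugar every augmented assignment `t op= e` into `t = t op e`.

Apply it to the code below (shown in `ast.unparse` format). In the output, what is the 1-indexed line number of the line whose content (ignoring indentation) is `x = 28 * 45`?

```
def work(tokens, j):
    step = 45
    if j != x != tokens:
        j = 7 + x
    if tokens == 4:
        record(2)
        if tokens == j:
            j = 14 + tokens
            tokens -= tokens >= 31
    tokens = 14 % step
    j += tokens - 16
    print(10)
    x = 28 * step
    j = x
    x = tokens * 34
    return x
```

Transformed code:
def work(tokens, j):
    if j != x != tokens:
        j = 7 + x
    if tokens == 4:
        record(2)
        if tokens == j:
            j = 14 + tokens
            tokens = tokens - (tokens >= 31)
    tokens = 14 % 45
    j = j + (tokens - 16)
    print(10)
    x = 28 * 45
    j = x
    x = tokens * 34
    return x

12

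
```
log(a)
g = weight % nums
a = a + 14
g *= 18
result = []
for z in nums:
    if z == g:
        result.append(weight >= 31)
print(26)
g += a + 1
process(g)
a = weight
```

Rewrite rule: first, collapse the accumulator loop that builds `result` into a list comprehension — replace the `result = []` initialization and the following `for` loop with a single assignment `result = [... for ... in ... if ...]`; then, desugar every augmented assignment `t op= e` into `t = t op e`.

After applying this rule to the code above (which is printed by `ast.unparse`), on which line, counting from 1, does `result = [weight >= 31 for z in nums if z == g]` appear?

Transformed code:
log(a)
g = weight % nums
a = a + 14
g = g * 18
result = [weight >= 31 for z in nums if z == g]
print(26)
g = g + (a + 1)
process(g)
a = weight

5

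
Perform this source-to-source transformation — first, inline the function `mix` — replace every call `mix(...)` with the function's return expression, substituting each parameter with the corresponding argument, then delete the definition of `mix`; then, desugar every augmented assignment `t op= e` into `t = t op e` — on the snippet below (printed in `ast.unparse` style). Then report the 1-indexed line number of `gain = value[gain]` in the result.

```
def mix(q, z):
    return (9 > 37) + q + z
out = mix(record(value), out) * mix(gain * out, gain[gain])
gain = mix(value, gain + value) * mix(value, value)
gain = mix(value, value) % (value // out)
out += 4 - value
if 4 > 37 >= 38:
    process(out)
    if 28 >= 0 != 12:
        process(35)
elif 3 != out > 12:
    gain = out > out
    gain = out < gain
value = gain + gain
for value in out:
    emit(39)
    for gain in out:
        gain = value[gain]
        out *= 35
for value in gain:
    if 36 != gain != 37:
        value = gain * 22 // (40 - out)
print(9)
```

16

Transformed code:
out = ((9 > 37) + record(value) + out) * ((9 > 37) + gain * out + gain[gain])
gain = ((9 > 37) + value + (gain + value)) * ((9 > 37) + value + value)
gain = ((9 > 37) + value + value) % (value // out)
out = out + (4 - value)
if 4 > 37 >= 38:
    process(out)
    if 28 >= 0 != 12:
        process(35)
elif 3 != out > 12:
    gain = out > out
    gain = out < gain
value = gain + gain
for value in out:
    emit(39)
    for gain in out:
        gain = value[gain]
        out = out * 35
for value in gain:
    if 36 != gain != 37:
        value = gain * 22 // (40 - out)
print(9)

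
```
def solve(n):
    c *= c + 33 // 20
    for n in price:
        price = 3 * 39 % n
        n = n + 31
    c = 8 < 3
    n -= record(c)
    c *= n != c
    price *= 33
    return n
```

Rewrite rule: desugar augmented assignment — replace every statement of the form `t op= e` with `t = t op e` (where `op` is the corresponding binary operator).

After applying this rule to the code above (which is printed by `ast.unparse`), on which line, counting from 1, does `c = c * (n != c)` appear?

8

Transformed code:
def solve(n):
    c = c * (c + 33 // 20)
    for n in price:
        price = 3 * 39 % n
        n = n + 31
    c = 8 < 3
    n = n - record(c)
    c = c * (n != c)
    price = price * 33
    return n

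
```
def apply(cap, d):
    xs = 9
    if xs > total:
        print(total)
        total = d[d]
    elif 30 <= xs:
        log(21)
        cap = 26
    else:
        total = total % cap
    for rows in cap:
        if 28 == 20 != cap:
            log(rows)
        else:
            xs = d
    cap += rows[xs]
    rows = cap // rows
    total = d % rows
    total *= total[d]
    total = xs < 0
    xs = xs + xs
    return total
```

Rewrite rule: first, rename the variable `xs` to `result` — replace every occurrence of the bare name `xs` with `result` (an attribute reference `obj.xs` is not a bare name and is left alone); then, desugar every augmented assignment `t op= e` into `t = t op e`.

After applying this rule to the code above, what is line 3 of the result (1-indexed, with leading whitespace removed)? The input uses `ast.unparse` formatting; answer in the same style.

if result > total:

Transformed code:
def apply(cap, d):
    result = 9
    if result > total:
        print(total)
        total = d[d]
    elif 30 <= result:
        log(21)
        cap = 26
    else:
        total = total % cap
    for rows in cap:
        if 28 == 20 != cap:
            log(rows)
        else:
            result = d
    cap = cap + rows[result]
    rows = cap // rows
    total = d % rows
    total = total * total[d]
    total = result < 0
    result = result + result
    return total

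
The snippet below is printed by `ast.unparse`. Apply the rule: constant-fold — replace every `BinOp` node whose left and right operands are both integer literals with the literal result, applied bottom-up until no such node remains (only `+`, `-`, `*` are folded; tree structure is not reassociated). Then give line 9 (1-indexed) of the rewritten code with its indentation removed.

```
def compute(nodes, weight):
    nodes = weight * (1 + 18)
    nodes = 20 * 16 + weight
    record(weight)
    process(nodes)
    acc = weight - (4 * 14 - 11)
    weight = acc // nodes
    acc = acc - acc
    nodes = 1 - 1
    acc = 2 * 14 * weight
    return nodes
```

nodes = 0

Transformed code:
def compute(nodes, weight):
    nodes = weight * 19
    nodes = 320 + weight
    record(weight)
    process(nodes)
    acc = weight - 45
    weight = acc // nodes
    acc = acc - acc
    nodes = 0
    acc = 28 * weight
    return nodes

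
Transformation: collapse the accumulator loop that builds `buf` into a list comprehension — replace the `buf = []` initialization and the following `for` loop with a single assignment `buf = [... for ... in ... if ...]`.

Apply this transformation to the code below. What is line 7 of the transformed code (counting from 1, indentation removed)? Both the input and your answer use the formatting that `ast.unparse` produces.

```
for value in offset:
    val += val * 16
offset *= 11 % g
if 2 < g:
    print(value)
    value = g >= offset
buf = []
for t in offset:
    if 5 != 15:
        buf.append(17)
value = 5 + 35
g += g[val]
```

buf = [17 for t in offset if 5 != 15]

Transformed code:
for value in offset:
    val += val * 16
offset *= 11 % g
if 2 < g:
    print(value)
    value = g >= offset
buf = [17 for t in offset if 5 != 15]
value = 5 + 35
g += g[val]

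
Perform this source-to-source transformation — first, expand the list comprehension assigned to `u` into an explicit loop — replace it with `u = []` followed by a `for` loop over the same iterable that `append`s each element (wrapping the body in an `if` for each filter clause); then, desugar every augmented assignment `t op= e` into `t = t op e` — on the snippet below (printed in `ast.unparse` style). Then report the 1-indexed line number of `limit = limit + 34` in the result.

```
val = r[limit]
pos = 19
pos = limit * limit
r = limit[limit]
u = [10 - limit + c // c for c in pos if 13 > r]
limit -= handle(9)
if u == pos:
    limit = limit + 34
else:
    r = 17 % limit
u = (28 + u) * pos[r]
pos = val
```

11

Transformed code:
val = r[limit]
pos = 19
pos = limit * limit
r = limit[limit]
u = []
for c in pos:
    if 13 > r:
        u.append(10 - limit + c // c)
limit = limit - handle(9)
if u == pos:
    limit = limit + 34
else:
    r = 17 % limit
u = (28 + u) * pos[r]
pos = val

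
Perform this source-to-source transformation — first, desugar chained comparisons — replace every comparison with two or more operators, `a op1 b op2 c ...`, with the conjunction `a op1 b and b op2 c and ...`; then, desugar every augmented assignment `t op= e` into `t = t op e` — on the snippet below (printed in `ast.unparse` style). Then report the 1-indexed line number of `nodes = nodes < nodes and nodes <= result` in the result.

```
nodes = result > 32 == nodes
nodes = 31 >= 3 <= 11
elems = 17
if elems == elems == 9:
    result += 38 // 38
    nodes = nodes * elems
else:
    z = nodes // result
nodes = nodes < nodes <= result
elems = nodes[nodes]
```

9

Transformed code:
nodes = result > 32 and 32 == nodes
nodes = 31 >= 3 and 3 <= 11
elems = 17
if elems == elems and elems == 9:
    result = result + 38 // 38
    nodes = nodes * elems
else:
    z = nodes // result
nodes = nodes < nodes and nodes <= result
elems = nodes[nodes]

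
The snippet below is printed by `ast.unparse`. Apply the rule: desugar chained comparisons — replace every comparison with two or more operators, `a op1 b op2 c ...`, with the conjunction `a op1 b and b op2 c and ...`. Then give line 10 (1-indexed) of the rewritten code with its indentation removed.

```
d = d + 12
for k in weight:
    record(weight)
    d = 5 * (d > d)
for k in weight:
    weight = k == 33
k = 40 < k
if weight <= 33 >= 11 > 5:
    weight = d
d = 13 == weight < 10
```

Transformed code:
d = d + 12
for k in weight:
    record(weight)
    d = 5 * (d > d)
for k in weight:
    weight = k == 33
k = 40 < k
if weight <= 33 and 33 >= 11 and (11 > 5):
    weight = d
d = 13 == weight and weight < 10

d = 13 == weight and weight < 10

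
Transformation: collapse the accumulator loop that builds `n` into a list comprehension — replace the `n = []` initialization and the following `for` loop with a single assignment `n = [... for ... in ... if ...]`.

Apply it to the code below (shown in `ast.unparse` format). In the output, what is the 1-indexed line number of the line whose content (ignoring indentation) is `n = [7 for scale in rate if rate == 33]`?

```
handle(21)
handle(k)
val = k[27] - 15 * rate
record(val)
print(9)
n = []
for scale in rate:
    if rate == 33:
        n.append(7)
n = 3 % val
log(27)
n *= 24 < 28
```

6

Transformed code:
handle(21)
handle(k)
val = k[27] - 15 * rate
record(val)
print(9)
n = [7 for scale in rate if rate == 33]
n = 3 % val
log(27)
n *= 24 < 28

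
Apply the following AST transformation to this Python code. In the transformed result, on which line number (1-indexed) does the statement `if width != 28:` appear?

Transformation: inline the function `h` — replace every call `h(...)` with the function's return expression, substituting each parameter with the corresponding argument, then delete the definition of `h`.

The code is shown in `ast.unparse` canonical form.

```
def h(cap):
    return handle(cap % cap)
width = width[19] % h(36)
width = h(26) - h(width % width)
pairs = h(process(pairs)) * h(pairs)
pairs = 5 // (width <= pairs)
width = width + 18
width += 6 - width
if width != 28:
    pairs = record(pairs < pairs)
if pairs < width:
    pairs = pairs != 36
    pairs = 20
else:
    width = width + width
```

Transformed code:
width = width[19] % handle(36 % 36)
width = handle(26 % 26) - handle(width % width % (width % width))
pairs = handle(process(pairs) % process(pairs)) * handle(pairs % pairs)
pairs = 5 // (width <= pairs)
width = width + 18
width += 6 - width
if width != 28:
    pairs = record(pairs < pairs)
if pairs < width:
    pairs = pairs != 36
    pairs = 20
else:
    width = width + width

7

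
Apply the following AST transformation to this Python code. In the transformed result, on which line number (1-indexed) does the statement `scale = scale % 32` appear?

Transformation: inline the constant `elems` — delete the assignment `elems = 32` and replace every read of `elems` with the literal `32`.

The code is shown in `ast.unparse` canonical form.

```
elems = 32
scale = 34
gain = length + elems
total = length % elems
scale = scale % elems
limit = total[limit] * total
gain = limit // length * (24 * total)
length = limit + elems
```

4

Transformed code:
scale = 34
gain = length + 32
total = length % 32
scale = scale % 32
limit = total[limit] * total
gain = limit // length * (24 * total)
length = limit + 32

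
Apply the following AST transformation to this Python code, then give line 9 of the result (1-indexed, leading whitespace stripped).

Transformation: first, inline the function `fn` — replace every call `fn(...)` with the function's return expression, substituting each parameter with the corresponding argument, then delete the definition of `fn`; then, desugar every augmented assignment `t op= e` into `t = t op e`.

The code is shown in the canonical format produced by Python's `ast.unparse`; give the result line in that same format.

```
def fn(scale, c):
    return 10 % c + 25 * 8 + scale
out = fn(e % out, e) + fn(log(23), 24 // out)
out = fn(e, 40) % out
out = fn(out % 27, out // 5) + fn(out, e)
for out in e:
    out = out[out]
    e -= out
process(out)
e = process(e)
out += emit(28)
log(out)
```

Transformed code:
out = 10 % e + 25 * 8 + e % out + (10 % (24 // out) + 25 * 8 + log(23))
out = (10 % 40 + 25 * 8 + e) % out
out = 10 % (out // 5) + 25 * 8 + out % 27 + (10 % e + 25 * 8 + out)
for out in e:
    out = out[out]
    e = e - out
process(out)
e = process(e)
out = out + emit(28)
log(out)

out = out + emit(28)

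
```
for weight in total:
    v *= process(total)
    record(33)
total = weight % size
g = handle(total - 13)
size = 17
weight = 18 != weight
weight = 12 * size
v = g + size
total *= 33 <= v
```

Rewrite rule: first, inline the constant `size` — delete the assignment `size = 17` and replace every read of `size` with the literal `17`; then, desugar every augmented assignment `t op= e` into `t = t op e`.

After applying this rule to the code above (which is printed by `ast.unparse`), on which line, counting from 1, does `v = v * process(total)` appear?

Transformed code:
for weight in total:
    v = v * process(total)
    record(33)
total = weight % 17
g = handle(total - 13)
weight = 18 != weight
weight = 12 * 17
v = g + 17
total = total * (33 <= v)

2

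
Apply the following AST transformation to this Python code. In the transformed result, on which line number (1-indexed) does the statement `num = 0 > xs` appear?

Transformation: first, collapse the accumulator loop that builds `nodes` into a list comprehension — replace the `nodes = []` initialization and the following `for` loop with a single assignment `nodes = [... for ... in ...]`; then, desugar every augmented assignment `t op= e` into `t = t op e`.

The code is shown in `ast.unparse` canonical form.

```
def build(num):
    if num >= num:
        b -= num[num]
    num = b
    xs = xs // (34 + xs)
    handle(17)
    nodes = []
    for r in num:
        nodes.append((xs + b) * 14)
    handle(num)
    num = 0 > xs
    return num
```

Transformed code:
def build(num):
    if num >= num:
        b = b - num[num]
    num = b
    xs = xs // (34 + xs)
    handle(17)
    nodes = [(xs + b) * 14 for r in num]
    handle(num)
    num = 0 > xs
    return num

9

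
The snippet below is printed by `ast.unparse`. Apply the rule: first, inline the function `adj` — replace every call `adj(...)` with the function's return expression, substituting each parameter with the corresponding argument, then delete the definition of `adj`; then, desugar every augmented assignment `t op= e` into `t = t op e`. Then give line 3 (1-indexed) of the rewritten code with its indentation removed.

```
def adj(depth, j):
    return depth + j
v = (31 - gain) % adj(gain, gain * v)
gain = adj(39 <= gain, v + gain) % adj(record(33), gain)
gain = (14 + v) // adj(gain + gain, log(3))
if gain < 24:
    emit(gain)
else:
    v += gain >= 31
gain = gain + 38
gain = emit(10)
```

Transformed code:
v = (31 - gain) % (gain + gain * v)
gain = ((39 <= gain) + (v + gain)) % (record(33) + gain)
gain = (14 + v) // (gain + gain + log(3))
if gain < 24:
    emit(gain)
else:
    v = v + (gain >= 31)
gain = gain + 38
gain = emit(10)

gain = (14 + v) // (gain + gain + log(3))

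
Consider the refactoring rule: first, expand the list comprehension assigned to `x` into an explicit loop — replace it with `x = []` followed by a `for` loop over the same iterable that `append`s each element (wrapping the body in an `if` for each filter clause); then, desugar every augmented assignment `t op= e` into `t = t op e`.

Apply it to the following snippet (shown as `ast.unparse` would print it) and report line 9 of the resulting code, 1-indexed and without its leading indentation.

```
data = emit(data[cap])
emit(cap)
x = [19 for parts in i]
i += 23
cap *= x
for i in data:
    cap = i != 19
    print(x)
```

cap = i != 19

Transformed code:
data = emit(data[cap])
emit(cap)
x = []
for parts in i:
    x.append(19)
i = i + 23
cap = cap * x
for i in data:
    cap = i != 19
    print(x)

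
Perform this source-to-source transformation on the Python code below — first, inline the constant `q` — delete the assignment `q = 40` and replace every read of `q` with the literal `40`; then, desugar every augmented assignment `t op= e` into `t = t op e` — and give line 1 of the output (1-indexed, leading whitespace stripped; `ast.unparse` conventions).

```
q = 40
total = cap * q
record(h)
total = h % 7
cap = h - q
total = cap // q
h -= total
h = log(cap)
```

Transformed code:
total = cap * 40
record(h)
total = h % 7
cap = h - 40
total = cap // 40
h = h - total
h = log(cap)

total = cap * 40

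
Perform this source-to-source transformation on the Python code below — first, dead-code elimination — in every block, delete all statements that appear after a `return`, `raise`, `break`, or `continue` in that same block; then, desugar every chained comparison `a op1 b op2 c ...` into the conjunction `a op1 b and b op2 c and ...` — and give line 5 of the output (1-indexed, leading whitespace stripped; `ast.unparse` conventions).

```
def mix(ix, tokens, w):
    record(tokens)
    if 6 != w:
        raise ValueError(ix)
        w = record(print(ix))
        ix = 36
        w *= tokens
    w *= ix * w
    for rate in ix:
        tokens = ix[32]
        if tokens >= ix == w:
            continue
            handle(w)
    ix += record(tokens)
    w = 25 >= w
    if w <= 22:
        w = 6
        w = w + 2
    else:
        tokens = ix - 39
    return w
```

Transformed code:
def mix(ix, tokens, w):
    record(tokens)
    if 6 != w:
        raise ValueError(ix)
    w *= ix * w
    for rate in ix:
        tokens = ix[32]
        if tokens >= ix and ix == w:
            continue
    ix += record(tokens)
    w = 25 >= w
    if w <= 22:
        w = 6
        w = w + 2
    else:
        tokens = ix - 39
    return w

w *= ix * w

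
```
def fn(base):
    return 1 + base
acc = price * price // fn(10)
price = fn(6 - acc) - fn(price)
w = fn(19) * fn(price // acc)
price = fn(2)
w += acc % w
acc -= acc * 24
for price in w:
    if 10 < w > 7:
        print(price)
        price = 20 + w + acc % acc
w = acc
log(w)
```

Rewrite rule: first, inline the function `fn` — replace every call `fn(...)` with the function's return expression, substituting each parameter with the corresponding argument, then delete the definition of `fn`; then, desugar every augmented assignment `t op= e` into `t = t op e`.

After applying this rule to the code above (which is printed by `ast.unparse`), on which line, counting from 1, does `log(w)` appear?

Transformed code:
acc = price * price // (1 + 10)
price = 1 + (6 - acc) - (1 + price)
w = (1 + 19) * (1 + price // acc)
price = 1 + 2
w = w + acc % w
acc = acc - acc * 24
for price in w:
    if 10 < w > 7:
        print(price)
        price = 20 + w + acc % acc
w = acc
log(w)

12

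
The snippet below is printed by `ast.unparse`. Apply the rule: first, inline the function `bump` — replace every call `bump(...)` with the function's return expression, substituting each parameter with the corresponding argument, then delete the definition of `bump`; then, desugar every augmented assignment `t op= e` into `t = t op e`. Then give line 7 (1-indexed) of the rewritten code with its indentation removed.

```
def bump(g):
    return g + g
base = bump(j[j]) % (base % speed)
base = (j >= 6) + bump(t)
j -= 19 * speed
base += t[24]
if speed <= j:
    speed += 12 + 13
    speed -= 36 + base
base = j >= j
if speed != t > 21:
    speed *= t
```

speed = speed - (36 + base)

Transformed code:
base = (j[j] + j[j]) % (base % speed)
base = (j >= 6) + (t + t)
j = j - 19 * speed
base = base + t[24]
if speed <= j:
    speed = speed + (12 + 13)
    speed = speed - (36 + base)
base = j >= j
if speed != t > 21:
    speed = speed * t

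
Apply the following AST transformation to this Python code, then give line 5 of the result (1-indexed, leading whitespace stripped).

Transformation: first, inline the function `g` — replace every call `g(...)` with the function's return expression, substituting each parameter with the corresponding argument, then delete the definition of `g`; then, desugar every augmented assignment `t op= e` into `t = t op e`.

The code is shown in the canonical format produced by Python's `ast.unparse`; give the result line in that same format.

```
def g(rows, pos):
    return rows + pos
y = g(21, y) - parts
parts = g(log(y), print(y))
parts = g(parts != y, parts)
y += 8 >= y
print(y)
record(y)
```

Transformed code:
y = 21 + y - parts
parts = log(y) + print(y)
parts = (parts != y) + parts
y = y + (8 >= y)
print(y)
record(y)

print(y)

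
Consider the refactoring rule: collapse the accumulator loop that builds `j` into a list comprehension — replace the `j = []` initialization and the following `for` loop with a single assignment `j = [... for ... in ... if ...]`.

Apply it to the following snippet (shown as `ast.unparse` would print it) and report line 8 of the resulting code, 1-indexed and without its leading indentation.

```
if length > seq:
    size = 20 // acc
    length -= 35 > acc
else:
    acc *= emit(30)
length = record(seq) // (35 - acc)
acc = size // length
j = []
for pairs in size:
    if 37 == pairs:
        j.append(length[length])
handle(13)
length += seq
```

Transformed code:
if length > seq:
    size = 20 // acc
    length -= 35 > acc
else:
    acc *= emit(30)
length = record(seq) // (35 - acc)
acc = size // length
j = [length[length] for pairs in size if 37 == pairs]
handle(13)
length += seq

j = [length[length] for pairs in size if 37 == pairs]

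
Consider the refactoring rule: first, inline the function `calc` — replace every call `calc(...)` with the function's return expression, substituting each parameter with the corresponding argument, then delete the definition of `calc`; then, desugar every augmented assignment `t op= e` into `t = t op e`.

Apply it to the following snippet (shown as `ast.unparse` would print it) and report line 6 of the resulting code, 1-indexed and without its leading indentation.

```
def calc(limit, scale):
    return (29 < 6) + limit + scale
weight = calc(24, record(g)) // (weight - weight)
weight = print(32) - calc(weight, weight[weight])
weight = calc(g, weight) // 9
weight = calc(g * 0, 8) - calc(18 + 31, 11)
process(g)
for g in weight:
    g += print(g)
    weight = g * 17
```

for g in weight:

Transformed code:
weight = ((29 < 6) + 24 + record(g)) // (weight - weight)
weight = print(32) - ((29 < 6) + weight + weight[weight])
weight = ((29 < 6) + g + weight) // 9
weight = (29 < 6) + g * 0 + 8 - ((29 < 6) + (18 + 31) + 11)
process(g)
for g in weight:
    g = g + print(g)
    weight = g * 17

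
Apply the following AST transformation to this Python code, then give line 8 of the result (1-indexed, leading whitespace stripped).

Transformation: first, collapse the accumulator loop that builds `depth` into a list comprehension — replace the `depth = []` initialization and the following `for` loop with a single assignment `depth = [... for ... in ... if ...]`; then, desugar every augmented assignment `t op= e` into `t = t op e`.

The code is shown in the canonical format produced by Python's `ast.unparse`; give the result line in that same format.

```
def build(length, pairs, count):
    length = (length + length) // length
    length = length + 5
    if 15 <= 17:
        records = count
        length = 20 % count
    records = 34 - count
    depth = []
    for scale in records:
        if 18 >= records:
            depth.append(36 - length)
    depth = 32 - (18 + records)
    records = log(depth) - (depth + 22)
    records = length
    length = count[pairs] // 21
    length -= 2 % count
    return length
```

Transformed code:
def build(length, pairs, count):
    length = (length + length) // length
    length = length + 5
    if 15 <= 17:
        records = count
        length = 20 % count
    records = 34 - count
    depth = [36 - length for scale in records if 18 >= records]
    depth = 32 - (18 + records)
    records = log(depth) - (depth + 22)
    records = length
    length = count[pairs] // 21
    length = length - 2 % count
    return length

depth = [36 - length for scale in records if 18 >= records]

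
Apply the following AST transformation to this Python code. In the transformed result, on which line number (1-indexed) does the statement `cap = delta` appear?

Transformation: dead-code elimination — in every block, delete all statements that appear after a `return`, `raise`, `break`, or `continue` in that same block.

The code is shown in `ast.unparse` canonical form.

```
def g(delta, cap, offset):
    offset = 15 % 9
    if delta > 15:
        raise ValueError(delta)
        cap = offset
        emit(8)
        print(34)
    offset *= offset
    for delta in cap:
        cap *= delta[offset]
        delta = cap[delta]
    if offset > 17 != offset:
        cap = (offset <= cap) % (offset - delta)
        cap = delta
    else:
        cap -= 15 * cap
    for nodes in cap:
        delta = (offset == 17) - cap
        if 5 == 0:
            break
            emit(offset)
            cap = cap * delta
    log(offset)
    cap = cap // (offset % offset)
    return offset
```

11

Transformed code:
def g(delta, cap, offset):
    offset = 15 % 9
    if delta > 15:
        raise ValueError(delta)
    offset *= offset
    for delta in cap:
        cap *= delta[offset]
        delta = cap[delta]
    if offset > 17 != offset:
        cap = (offset <= cap) % (offset - delta)
        cap = delta
    else:
        cap -= 15 * cap
    for nodes in cap:
        delta = (offset == 17) - cap
        if 5 == 0:
            break
    log(offset)
    cap = cap // (offset % offset)
    return offset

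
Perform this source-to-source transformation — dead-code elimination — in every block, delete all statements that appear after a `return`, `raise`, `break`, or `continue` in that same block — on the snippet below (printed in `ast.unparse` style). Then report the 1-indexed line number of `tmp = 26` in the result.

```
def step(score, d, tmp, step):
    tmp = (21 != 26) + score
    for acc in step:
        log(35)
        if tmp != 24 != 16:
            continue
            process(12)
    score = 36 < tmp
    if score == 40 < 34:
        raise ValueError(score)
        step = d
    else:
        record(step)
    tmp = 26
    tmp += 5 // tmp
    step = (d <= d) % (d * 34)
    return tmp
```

Transformed code:
def step(score, d, tmp, step):
    tmp = (21 != 26) + score
    for acc in step:
        log(35)
        if tmp != 24 != 16:
            continue
    score = 36 < tmp
    if score == 40 < 34:
        raise ValueError(score)
    else:
        record(step)
    tmp = 26
    tmp += 5 // tmp
    step = (d <= d) % (d * 34)
    return tmp

12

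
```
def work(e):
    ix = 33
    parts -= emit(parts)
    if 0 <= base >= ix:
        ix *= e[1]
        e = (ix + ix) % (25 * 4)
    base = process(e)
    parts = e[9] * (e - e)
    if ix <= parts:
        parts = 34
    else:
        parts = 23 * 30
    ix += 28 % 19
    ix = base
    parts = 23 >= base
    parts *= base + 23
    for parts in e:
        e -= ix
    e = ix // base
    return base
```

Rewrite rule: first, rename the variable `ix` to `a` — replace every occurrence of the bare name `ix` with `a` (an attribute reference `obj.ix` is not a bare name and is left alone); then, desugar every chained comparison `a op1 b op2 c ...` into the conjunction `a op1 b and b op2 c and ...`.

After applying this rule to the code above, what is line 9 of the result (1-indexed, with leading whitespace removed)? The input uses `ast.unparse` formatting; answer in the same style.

Transformed code:
def work(e):
    a = 33
    parts -= emit(parts)
    if 0 <= base and base >= a:
        a *= e[1]
        e = (a + a) % (25 * 4)
    base = process(e)
    parts = e[9] * (e - e)
    if a <= parts:
        parts = 34
    else:
        parts = 23 * 30
    a += 28 % 19
    a = base
    parts = 23 >= base
    parts *= base + 23
    for parts in e:
        e -= a
    e = a // base
    return base

if a <= parts:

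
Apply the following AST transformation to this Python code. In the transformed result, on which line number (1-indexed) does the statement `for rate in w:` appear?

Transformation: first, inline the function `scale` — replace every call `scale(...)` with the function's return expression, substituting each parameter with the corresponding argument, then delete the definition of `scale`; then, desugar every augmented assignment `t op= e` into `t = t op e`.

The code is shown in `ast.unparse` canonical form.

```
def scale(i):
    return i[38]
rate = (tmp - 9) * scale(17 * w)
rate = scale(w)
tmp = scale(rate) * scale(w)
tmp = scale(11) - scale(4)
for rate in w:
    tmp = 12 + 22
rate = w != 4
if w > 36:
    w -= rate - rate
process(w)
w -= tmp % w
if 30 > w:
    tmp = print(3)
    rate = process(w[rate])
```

Transformed code:
rate = (tmp - 9) * (17 * w)[38]
rate = w[38]
tmp = rate[38] * w[38]
tmp = 11[38] - 4[38]
for rate in w:
    tmp = 12 + 22
rate = w != 4
if w > 36:
    w = w - (rate - rate)
process(w)
w = w - tmp % w
if 30 > w:
    tmp = print(3)
    rate = process(w[rate])

5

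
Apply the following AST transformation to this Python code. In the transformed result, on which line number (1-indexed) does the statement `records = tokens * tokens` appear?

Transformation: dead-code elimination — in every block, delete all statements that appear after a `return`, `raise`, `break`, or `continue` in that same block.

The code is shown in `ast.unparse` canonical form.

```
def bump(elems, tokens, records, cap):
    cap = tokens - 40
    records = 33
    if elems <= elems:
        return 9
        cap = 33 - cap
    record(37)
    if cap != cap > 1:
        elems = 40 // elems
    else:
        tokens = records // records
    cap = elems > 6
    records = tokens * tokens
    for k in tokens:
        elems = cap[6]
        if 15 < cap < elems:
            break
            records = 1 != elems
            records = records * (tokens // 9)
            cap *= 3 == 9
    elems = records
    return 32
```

12

Transformed code:
def bump(elems, tokens, records, cap):
    cap = tokens - 40
    records = 33
    if elems <= elems:
        return 9
    record(37)
    if cap != cap > 1:
        elems = 40 // elems
    else:
        tokens = records // records
    cap = elems > 6
    records = tokens * tokens
    for k in tokens:
        elems = cap[6]
        if 15 < cap < elems:
            break
    elems = records
    return 32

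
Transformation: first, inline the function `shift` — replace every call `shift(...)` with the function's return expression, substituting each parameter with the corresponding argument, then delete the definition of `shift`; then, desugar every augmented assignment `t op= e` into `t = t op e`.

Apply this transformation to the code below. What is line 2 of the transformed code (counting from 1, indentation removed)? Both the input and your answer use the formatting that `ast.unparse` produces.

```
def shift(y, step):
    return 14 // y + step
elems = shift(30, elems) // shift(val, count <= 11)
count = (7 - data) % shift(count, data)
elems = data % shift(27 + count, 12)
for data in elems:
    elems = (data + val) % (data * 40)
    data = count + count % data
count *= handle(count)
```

Transformed code:
elems = (14 // 30 + elems) // (14 // val + (count <= 11))
count = (7 - data) % (14 // count + data)
elems = data % (14 // (27 + count) + 12)
for data in elems:
    elems = (data + val) % (data * 40)
    data = count + count % data
count = count * handle(count)

count = (7 - data) % (14 // count + data)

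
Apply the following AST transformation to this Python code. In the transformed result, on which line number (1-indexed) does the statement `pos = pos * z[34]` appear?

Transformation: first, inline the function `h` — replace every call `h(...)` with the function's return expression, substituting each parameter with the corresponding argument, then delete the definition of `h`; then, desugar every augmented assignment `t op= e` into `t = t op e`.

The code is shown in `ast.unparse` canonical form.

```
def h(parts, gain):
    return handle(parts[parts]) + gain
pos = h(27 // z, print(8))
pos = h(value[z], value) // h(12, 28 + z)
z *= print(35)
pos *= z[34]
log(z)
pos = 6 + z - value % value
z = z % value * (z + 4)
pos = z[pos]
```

Transformed code:
pos = handle((27 // z)[27 // z]) + print(8)
pos = (handle(value[z][value[z]]) + value) // (handle(12[12]) + (28 + z))
z = z * print(35)
pos = pos * z[34]
log(z)
pos = 6 + z - value % value
z = z % value * (z + 4)
pos = z[pos]

4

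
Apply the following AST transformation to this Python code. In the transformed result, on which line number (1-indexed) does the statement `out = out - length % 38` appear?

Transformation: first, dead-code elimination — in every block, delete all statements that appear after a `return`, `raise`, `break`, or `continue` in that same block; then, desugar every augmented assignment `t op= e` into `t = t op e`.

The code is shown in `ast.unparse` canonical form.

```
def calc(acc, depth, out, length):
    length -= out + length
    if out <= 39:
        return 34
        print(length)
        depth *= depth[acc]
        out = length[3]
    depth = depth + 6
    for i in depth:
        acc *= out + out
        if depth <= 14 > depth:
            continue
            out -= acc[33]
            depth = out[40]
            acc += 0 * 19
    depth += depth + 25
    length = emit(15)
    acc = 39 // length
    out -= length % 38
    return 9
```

13

Transformed code:
def calc(acc, depth, out, length):
    length = length - (out + length)
    if out <= 39:
        return 34
    depth = depth + 6
    for i in depth:
        acc = acc * (out + out)
        if depth <= 14 > depth:
            continue
    depth = depth + (depth + 25)
    length = emit(15)
    acc = 39 // length
    out = out - length % 38
    return 9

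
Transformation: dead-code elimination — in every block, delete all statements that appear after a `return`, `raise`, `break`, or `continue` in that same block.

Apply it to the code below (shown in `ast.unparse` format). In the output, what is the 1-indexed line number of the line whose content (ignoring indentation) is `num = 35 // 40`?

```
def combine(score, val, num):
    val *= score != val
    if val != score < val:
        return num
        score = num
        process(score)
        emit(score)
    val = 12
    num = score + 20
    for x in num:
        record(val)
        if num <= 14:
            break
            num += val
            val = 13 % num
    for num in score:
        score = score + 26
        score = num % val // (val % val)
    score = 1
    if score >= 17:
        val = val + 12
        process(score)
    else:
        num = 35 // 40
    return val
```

Transformed code:
def combine(score, val, num):
    val *= score != val
    if val != score < val:
        return num
    val = 12
    num = score + 20
    for x in num:
        record(val)
        if num <= 14:
            break
    for num in score:
        score = score + 26
        score = num % val // (val % val)
    score = 1
    if score >= 17:
        val = val + 12
        process(score)
    else:
        num = 35 // 40
    return val

19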